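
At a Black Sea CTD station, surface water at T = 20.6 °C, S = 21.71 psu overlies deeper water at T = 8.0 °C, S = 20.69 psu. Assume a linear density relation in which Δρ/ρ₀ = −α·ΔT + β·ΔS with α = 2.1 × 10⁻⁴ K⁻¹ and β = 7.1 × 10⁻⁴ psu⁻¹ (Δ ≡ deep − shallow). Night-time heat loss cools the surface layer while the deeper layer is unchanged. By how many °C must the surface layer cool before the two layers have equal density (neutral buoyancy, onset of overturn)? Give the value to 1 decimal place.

Neutral buoyancy requires Δρ = 0, i.e. −α(T_deep − T_surf′) + β(S_deep − S_surf) = 0.
T_surf′ = T_deep − (β/α)·ΔS = 8.0 − (7.1 × 10⁻⁴/2.1 × 10⁻⁴)·(-1.02) = 11.449 °C.
Cooling required: 20.6 − (11.449) = 9.151 °C.

9.2 °C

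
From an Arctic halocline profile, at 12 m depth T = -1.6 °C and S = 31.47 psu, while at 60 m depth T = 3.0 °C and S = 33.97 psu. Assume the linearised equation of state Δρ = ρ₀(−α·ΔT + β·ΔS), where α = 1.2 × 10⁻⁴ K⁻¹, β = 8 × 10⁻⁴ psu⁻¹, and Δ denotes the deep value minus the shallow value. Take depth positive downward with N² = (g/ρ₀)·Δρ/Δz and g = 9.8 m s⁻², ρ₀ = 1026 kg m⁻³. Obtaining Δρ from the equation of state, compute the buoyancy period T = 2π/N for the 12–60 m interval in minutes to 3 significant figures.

ΔT = +4.6 K, ΔS = +2.50 psu (deep − shallow).
Δρ/ρ₀ = −αΔT + βΔS = -5.52 × 10⁻⁴ + 2.00 × 10⁻³ = 1.448 × 10⁻³, so Δρ ≈ 1.486 kg m⁻³.
N² = (g/ρ₀)·Δρ/Δz = g·(Δρ/ρ₀)/Δz = 9.8 × 1.448 × 10⁻³ / 48 = 2.9563 × 10⁻⁴ s⁻².
N = √(2.9563 × 10⁻⁴) = 0.017194 rad s⁻¹ → T = 2π/N = 365.43 s = 6.0905 min ≈ 6.09 min.

6.09 min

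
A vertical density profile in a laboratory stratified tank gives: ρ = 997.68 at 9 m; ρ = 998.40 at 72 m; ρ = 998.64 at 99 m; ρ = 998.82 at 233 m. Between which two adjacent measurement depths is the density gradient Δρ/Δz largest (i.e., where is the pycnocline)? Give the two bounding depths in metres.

Compute the density gradient over each adjacent pair:
  9–72 m: Δρ/Δz = 0.72/63 = 0.011 kg m⁻⁴
  72–99 m: Δρ/Δz = 0.24/27 = 8.9 × 10⁻³ kg m⁻⁴
  99–233 m: Δρ/Δz = 0.18/134 = 1.3 × 10⁻³ kg m⁻⁴
The largest gradient is in the 9–72 m interval — the pycnocline.

9–72 m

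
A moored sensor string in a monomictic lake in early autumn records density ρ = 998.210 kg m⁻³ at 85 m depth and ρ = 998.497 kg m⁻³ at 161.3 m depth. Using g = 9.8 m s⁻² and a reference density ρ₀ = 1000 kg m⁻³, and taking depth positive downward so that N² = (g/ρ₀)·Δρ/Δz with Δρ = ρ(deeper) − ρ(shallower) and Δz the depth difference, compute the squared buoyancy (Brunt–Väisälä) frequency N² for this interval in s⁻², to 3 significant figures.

3.69 × 10⁻⁵ s⁻²

Δρ = 998.497 − 998.210 = 0.287 kg m⁻³ over Δz = 161.3 − 85 = 76.3 m.
N² = (9.8/1000) × (0.287/76.3) = 3.6862 × 10⁻⁵ s⁻² ≈ 3.69 × 10⁻⁵ s⁻².
Since Δρ > 0 the layer is stably stratified.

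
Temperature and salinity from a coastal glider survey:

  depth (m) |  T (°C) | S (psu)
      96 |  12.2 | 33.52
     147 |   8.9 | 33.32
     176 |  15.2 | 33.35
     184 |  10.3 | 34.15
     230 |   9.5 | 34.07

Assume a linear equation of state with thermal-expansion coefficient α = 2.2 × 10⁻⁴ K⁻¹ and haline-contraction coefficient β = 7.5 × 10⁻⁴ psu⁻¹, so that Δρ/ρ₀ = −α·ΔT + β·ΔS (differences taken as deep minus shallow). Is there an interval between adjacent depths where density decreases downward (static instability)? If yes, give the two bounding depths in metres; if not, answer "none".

Evaluate Δρ/ρ₀ = −αΔT + βΔS across each adjacent pair:
  96–147 m: −αΔT+βΔS = −(2.2 × 10⁻⁴)(-3.3)+(7.5 × 10⁻⁴)(-0.20) = 5.8 × 10⁻⁴ → stable
  147–176 m: −αΔT+βΔS = −(2.2 × 10⁻⁴)(+6.3)+(7.5 × 10⁻⁴)(+0.03) = -1.4 × 10⁻³ → UNSTABLE
  176–184 m: −αΔT+βΔS = −(2.2 × 10⁻⁴)(-4.9)+(7.5 × 10⁻⁴)(+0.80) = 1.7 × 10⁻³ → stable
  184–230 m: −αΔT+βΔS = −(2.2 × 10⁻⁴)(-0.8)+(7.5 × 10⁻⁴)(-0.08) = 1.2 × 10⁻⁴ → stable
The 147–176 m interval has Δρ < 0: lighter water underlies denser water.

147–176 m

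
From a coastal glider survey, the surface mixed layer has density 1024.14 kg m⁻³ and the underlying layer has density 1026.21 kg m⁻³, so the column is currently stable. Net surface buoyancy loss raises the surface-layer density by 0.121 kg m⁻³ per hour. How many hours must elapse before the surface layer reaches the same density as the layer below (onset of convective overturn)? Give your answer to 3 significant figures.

17.1 hours

Density deficit of the surface layer: 1026.21 − 1024.14 = 2.07 kg m⁻³.
Required change = 2.07 / 0.121 = 17.1 hours.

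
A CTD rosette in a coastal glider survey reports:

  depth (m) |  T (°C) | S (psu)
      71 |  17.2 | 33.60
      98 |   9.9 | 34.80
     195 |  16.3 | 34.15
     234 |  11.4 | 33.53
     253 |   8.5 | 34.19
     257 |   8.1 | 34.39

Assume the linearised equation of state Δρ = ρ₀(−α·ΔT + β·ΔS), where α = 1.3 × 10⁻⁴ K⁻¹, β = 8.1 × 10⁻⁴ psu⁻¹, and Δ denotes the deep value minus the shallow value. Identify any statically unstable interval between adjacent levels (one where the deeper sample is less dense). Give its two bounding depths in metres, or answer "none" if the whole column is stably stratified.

98–195 m

Evaluate Δρ/ρ₀ = −αΔT + βΔS across each adjacent pair:
  71–98 m: −αΔT+βΔS = −(1.3 × 10⁻⁴)(-7.3)+(8.1 × 10⁻⁴)(+1.20) = 1.9 × 10⁻³ → stable
  98–195 m: −αΔT+βΔS = −(1.3 × 10⁻⁴)(+6.4)+(8.1 × 10⁻⁴)(-0.65) = -1.4 × 10⁻³ → UNSTABLE
  195–234 m: −αΔT+βΔS = −(1.3 × 10⁻⁴)(-4.9)+(8.1 × 10⁻⁴)(-0.62) = 1.3 × 10⁻⁴ → stable
  234–253 m: −αΔT+βΔS = −(1.3 × 10⁻⁴)(-2.9)+(8.1 × 10⁻⁴)(+0.66) = 9.1 × 10⁻⁴ → stable
  253–257 m: −αΔT+βΔS = −(1.3 × 10⁻⁴)(-0.4)+(8.1 × 10⁻⁴)(+0.20) = 2.1 × 10⁻⁴ → stable
The 98–195 m interval has Δρ < 0: lighter water underlies denser water.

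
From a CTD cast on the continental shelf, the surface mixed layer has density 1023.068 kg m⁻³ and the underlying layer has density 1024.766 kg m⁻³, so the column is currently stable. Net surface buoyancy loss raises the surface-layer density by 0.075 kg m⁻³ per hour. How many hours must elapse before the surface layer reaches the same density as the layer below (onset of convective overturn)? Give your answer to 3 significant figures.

Density deficit of the surface layer: 1024.766 − 1023.068 = 1.698 kg m⁻³.
Required change = 1.698 / 0.075 = 22.6 hours.

22.6 hours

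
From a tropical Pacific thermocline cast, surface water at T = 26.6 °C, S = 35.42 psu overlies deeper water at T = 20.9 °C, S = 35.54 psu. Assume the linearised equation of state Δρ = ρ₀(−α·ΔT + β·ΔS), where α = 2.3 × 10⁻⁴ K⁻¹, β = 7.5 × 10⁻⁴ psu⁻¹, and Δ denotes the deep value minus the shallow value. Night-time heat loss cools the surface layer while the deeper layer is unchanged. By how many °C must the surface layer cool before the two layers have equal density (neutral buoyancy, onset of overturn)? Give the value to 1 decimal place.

6.1 °C

Neutral buoyancy requires Δρ = 0, i.e. −α(T_deep − T_surf′) + β(S_deep − S_surf) = 0.
T_surf′ = T_deep − (β/α)·ΔS = 20.9 − (7.5 × 10⁻⁴/2.3 × 10⁻⁴)·(+0.12) = 20.509 °C.
Cooling required: 26.6 − (20.509) = 6.091 °C.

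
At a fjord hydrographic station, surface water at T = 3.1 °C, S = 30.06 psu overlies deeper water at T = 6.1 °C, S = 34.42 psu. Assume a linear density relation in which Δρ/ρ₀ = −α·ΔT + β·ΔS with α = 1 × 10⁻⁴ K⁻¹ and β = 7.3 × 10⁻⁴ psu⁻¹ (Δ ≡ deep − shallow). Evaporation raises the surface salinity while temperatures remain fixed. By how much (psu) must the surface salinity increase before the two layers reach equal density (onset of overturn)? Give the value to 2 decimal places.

Neutral buoyancy requires −α(T_deep − T_surf) + β(S_deep − S_surf′) = 0.
S_surf′ = S_deep − (α/β)·ΔT = 34.42 − (1 × 10⁻⁴/7.3 × 10⁻⁴)·(+3.0) = 34.0090 psu.
Increase required: 34.0090 − 30.06 = 3.9490 psu.

3.95 psu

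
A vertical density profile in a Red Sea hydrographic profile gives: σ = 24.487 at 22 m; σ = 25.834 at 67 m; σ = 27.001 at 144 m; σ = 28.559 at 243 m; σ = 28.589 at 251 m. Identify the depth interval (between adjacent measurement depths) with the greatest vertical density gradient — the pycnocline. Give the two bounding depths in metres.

Compute the density gradient over each adjacent pair:
  22–67 m: Δρ/Δz = 1.347/45 = 0.030 kg m⁻⁴
  67–144 m: Δρ/Δz = 1.167/77 = 0.015 kg m⁻⁴
  144–243 m: Δρ/Δz = 1.558/99 = 0.016 kg m⁻⁴
  243–251 m: Δρ/Δz = 0.030/8 = 3.7 × 10⁻³ kg m⁻⁴
The largest gradient is in the 22–67 m interval — the pycnocline.

22–67 m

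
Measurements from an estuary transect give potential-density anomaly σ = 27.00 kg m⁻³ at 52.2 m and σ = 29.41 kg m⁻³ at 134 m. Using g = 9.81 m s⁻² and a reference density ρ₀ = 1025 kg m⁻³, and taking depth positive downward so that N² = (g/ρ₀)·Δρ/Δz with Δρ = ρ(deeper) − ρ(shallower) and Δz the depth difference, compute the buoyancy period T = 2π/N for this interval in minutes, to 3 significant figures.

Δρ = 1029.41 − 1027.00 = 2.41 kg m⁻³ over Δz = 134 − 52.2 = 81.8 m.
N² = (9.81/1025) × (2.41/81.8) = 2.8197 × 10⁻⁴ s⁻².
N = √(2.8197 × 10⁻⁴) = 0.016792 rad s⁻¹, so T = 2π/N = 374.18 s = 6.2363 min ≈ 6.24 min.

6.24 min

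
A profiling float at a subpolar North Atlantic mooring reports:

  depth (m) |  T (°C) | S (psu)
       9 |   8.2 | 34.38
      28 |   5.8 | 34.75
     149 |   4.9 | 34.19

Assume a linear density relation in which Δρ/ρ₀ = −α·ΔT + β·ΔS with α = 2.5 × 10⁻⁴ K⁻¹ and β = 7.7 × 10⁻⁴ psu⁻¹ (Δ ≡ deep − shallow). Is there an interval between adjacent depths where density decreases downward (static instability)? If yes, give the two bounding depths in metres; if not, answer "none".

Evaluate Δρ/ρ₀ = −αΔT + βΔS across each adjacent pair:
  9–28 m: −αΔT+βΔS = −(2.5 × 10⁻⁴)(-2.4)+(7.7 × 10⁻⁴)(+0.37) = 8.8 × 10⁻⁴ → stable
  28–149 m: −αΔT+βΔS = −(2.5 × 10⁻⁴)(-0.9)+(7.7 × 10⁻⁴)(-0.56) = -2.1 × 10⁻⁴ → UNSTABLE
The 28–149 m interval has Δρ < 0: lighter water underlies denser water.

28–149 m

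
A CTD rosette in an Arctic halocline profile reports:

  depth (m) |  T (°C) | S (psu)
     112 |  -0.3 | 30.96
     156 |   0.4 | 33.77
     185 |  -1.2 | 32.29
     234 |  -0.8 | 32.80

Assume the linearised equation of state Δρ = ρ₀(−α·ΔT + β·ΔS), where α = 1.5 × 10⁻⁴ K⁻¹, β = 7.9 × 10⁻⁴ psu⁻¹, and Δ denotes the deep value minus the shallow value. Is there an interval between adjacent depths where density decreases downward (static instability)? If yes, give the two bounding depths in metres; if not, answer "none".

Evaluate Δρ/ρ₀ = −αΔT + βΔS across each adjacent pair:
  112–156 m: −αΔT+βΔS = −(1.5 × 10⁻⁴)(+0.7)+(7.9 × 10⁻⁴)(+2.81) = 2.1 × 10⁻³ → stable
  156–185 m: −αΔT+βΔS = −(1.5 × 10⁻⁴)(-1.6)+(7.9 × 10⁻⁴)(-1.48) = -9.3 × 10⁻⁴ → UNSTABLE
  185–234 m: −αΔT+βΔS = −(1.5 × 10⁻⁴)(+0.4)+(7.9 × 10⁻⁴)(+0.51) = 3.4 × 10⁻⁴ → stable
The 156–185 m interval has Δρ < 0: lighter water underlies denser water.

156–185 m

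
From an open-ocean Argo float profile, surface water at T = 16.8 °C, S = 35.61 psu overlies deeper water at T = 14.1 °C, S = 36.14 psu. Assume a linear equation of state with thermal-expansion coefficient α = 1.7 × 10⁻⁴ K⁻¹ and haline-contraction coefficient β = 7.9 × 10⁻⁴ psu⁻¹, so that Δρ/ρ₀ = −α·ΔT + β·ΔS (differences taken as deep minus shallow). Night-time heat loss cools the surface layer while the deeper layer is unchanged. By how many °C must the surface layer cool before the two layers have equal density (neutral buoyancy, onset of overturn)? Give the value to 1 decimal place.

Neutral buoyancy requires Δρ = 0, i.e. −α(T_deep − T_surf′) + β(S_deep − S_surf) = 0.
T_surf′ = T_deep − (β/α)·ΔS = 14.1 − (7.9 × 10⁻⁴/1.7 × 10⁻⁴)·(+0.53) = 11.637 °C.
Cooling required: 16.8 − (11.637) = 5.163 °C.

5.2 °C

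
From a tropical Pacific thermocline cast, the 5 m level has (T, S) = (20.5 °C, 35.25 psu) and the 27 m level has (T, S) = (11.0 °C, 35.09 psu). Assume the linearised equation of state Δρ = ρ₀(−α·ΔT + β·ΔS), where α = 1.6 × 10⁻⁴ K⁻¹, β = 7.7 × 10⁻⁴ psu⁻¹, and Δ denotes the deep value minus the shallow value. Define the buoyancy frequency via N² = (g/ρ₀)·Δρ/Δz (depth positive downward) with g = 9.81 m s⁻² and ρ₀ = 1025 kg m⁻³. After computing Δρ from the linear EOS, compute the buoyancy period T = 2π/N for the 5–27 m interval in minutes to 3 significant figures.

4.20 min

ΔT = -9.5 K, ΔS = -0.16 psu (deep − shallow).
Δρ/ρ₀ = −αΔT + βΔS = 1.52 × 10⁻³ − 1.232 × 10⁻⁴ = 1.3968 × 10⁻³, so Δρ ≈ 1.432 kg m⁻³.
N² = (g/ρ₀)·Δρ/Δz = g·(Δρ/ρ₀)/Δz = 9.81 × 1.3968 × 10⁻³ / 22 = 6.2285 × 10⁻⁴ s⁻².
N = √(6.2285 × 10⁻⁴) = 0.024957 rad s⁻¹ → T = 2π/N = 251.76 s = 4.1960 min ≈ 4.20 min.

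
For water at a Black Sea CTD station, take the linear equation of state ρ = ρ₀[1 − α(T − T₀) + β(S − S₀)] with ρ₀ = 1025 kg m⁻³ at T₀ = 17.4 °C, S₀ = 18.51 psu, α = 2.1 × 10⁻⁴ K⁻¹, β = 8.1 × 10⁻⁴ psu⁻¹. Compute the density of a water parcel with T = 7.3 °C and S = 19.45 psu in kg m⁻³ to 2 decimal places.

T − T₀ = -10.1 K, S − S₀ = +0.94 psu.
Bracket = 1 − α·(-10.1) + β·(+0.94) = 1 + (2.8824 × 10⁻³) = 1.0028824.
ρ = 1025 × 1.0028824 = 1027.95 kg m⁻³.

1027.95 kg m⁻³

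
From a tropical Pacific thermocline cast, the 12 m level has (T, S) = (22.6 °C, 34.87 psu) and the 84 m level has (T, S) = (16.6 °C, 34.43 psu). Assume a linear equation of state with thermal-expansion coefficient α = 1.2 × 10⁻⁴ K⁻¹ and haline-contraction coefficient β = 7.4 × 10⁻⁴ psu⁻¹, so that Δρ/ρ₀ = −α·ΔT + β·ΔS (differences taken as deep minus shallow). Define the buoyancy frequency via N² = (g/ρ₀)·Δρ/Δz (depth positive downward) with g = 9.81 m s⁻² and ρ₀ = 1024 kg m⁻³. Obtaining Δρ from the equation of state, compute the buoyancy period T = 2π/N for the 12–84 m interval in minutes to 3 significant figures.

ΔT = -6.0 K, ΔS = -0.44 psu (deep − shallow).
Δρ/ρ₀ = −αΔT + βΔS = 7.20 × 10⁻⁴ − 3.256 × 10⁻⁴ = 3.944 × 10⁻⁴, so Δρ ≈ 0.4039 kg m⁻³.
N² = (g/ρ₀)·Δρ/Δz = g·(Δρ/ρ₀)/Δz = 9.81 × 3.944 × 10⁻⁴ / 72 = 5.3737 × 10⁻⁵ s⁻².
N = √(5.3737 × 10⁻⁵) = 7.3306 × 10⁻³ rad s⁻¹ → T = 2π/N = 857.12 s = 14.285 min ≈ 14.3 min.

14.3 min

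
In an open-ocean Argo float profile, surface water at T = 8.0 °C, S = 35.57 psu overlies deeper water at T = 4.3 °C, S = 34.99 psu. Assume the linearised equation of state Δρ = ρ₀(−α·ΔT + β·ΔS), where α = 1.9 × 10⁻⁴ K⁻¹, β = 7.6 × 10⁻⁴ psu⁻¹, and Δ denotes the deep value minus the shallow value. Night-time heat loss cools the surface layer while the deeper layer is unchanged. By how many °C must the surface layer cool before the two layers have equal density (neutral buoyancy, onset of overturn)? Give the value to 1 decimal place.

1.4 °C

Neutral buoyancy requires Δρ = 0, i.e. −α(T_deep − T_surf′) + β(S_deep − S_surf) = 0.
T_surf′ = T_deep − (β/α)·ΔS = 4.3 − (7.6 × 10⁻⁴/1.9 × 10⁻⁴)·(-0.58) = 6.620 °C.
Cooling required: 8.0 − (6.620) = 1.380 °C.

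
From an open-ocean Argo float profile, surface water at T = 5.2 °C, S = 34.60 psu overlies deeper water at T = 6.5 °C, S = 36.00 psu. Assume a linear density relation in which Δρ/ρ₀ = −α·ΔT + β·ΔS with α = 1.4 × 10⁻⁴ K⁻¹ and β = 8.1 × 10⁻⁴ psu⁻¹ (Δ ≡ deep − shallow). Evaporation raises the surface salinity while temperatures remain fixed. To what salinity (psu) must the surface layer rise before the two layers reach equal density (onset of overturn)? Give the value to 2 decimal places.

Neutral buoyancy requires −α(T_deep − T_surf) + β(S_deep − S_surf′) = 0.
S_surf′ = S_deep − (α/β)·ΔT = 36.00 − (1.4 × 10⁻⁴/8.1 × 10⁻⁴)·(+1.3) = 35.7753 psu.
Increase required: 35.7753 − 34.60 = 1.1753 psu.

35.78 psu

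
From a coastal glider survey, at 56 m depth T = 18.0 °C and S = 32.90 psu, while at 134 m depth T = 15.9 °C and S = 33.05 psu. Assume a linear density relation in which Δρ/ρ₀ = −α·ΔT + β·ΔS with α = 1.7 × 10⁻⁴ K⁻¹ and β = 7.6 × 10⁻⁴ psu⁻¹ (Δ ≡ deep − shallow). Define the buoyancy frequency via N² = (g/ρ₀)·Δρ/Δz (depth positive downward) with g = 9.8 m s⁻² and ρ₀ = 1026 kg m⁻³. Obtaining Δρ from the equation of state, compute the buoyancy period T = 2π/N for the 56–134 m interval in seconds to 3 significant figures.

ΔT = -2.1 K, ΔS = +0.15 psu (deep − shallow).
Δρ/ρ₀ = −αΔT + βΔS = 3.57 × 10⁻⁴ + 1.14 × 10⁻⁴ = 4.71 × 10⁻⁴, so Δρ ≈ 0.4832 kg m⁻³.
N² = (g/ρ₀)·Δρ/Δz = g·(Δρ/ρ₀)/Δz = 9.8 × 4.71 × 10⁻⁴ / 78 = 5.9177 × 10⁻⁵ s⁻².
N = √(5.9177 × 10⁻⁵) = 7.6927 × 10⁻³ rad s⁻¹ → T = 2π/N = 816.77 s ≈ 817 s.

817 s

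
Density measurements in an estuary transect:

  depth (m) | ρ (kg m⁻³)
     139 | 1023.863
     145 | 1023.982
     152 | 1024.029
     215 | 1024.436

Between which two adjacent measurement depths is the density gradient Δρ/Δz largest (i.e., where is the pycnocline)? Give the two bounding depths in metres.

Compute the density gradient over each adjacent pair:
  139–145 m: Δρ/Δz = 0.119/6 = 0.020 kg m⁻⁴
  145–152 m: Δρ/Δz = 0.047/7 = 6.7 × 10⁻³ kg m⁻⁴
  152–215 m: Δρ/Δz = 0.407/63 = 6.5 × 10⁻³ kg m⁻⁴
The largest gradient is in the 139–145 m interval — the pycnocline.

139–145 m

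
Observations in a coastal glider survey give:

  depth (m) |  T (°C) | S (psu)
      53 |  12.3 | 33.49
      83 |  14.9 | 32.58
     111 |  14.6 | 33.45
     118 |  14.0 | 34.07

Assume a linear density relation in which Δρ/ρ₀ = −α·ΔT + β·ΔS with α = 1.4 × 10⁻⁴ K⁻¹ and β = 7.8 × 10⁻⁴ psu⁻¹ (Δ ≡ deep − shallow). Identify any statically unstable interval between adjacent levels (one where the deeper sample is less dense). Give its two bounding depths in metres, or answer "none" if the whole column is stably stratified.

Evaluate Δρ/ρ₀ = −αΔT + βΔS across each adjacent pair:
  53–83 m: −αΔT+βΔS = −(1.4 × 10⁻⁴)(+2.6)+(7.8 × 10⁻⁴)(-0.91) = -1.1 × 10⁻³ → UNSTABLE
  83–111 m: −αΔT+βΔS = −(1.4 × 10⁻⁴)(-0.3)+(7.8 × 10⁻⁴)(+0.87) = 7.2 × 10⁻⁴ → stable
  111–118 m: −αΔT+βΔS = −(1.4 × 10⁻⁴)(-0.6)+(7.8 × 10⁻⁴)(+0.62) = 5.7 × 10⁻⁴ → stable
The 53–83 m interval has Δρ < 0: lighter water underlies denser water.

53–83 m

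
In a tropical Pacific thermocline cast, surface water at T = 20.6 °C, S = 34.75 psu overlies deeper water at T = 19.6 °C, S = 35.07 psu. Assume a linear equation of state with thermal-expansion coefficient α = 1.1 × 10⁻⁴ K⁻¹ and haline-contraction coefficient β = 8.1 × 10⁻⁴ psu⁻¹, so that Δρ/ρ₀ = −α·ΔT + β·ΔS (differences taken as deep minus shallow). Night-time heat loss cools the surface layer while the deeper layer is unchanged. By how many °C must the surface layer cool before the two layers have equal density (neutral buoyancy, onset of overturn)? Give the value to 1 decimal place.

Neutral buoyancy requires Δρ = 0, i.e. −α(T_deep − T_surf′) + β(S_deep − S_surf) = 0.
T_surf′ = T_deep − (β/α)·ΔS = 19.6 − (8.1 × 10⁻⁴/1.1 × 10⁻⁴)·(+0.32) = 17.244 °C.
Cooling required: 20.6 − (17.244) = 3.356 °C.

3.4 °C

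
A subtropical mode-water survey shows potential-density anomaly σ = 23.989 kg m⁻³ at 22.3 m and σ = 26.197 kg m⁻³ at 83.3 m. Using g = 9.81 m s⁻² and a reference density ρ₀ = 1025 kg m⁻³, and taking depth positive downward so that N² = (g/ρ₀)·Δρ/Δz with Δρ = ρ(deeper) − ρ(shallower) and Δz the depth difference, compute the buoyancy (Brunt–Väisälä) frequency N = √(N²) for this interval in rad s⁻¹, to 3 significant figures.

0.0186 rad s⁻¹

Δρ = 1026.197 − 1023.989 = 2.208 kg m⁻³ over Δz = 83.3 − 22.3 = 61 m.
N² = (9.81/1025) × (2.208/61) = 3.4643 × 10⁻⁴ s⁻².
N = √(3.4643 × 10⁻⁴) = 0.018613 rad s⁻¹ ≈ 0.0186 rad s⁻¹.
N² > 0, so the interval is statically stable.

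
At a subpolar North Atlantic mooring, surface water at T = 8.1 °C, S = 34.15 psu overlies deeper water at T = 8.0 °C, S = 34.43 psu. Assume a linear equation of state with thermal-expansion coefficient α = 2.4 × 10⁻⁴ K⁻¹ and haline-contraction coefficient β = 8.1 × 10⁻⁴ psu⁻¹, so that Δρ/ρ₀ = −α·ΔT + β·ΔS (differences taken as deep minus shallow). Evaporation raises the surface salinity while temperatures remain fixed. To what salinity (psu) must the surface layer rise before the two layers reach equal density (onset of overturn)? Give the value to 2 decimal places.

Neutral buoyancy requires −α(T_deep − T_surf) + β(S_deep − S_surf′) = 0.
S_surf′ = S_deep − (α/β)·ΔT = 34.43 − (2.4 × 10⁻⁴/8.1 × 10⁻⁴)·(-0.1) = 34.4596 psu.
Increase required: 34.4596 − 34.15 = 0.3096 psu.

34.46 psu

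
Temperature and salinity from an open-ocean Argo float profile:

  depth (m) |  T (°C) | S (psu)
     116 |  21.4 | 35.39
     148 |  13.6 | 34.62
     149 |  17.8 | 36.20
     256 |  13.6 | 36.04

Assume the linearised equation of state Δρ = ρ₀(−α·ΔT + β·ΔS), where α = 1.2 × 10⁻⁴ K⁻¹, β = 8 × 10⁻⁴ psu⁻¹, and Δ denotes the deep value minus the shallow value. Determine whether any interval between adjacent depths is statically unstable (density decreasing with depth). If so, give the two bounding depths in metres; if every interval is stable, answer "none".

Evaluate Δρ/ρ₀ = −αΔT + βΔS across each adjacent pair:
  116–148 m: −αΔT+βΔS = −(1.2 × 10⁻⁴)(-7.8)+(8 × 10⁻⁴)(-0.77) = 3.2 × 10⁻⁴ → stable
  148–149 m: −αΔT+βΔS = −(1.2 × 10⁻⁴)(+4.2)+(8 × 10⁻⁴)(+1.58) = 7.6 × 10⁻⁴ → stable
  149–256 m: −αΔT+βΔS = −(1.2 × 10⁻⁴)(-4.2)+(8 × 10⁻⁴)(-0.16) = 3.8 × 10⁻⁴ → stable
Every interval has Δρ > 0: the column is stably stratified throughout.

none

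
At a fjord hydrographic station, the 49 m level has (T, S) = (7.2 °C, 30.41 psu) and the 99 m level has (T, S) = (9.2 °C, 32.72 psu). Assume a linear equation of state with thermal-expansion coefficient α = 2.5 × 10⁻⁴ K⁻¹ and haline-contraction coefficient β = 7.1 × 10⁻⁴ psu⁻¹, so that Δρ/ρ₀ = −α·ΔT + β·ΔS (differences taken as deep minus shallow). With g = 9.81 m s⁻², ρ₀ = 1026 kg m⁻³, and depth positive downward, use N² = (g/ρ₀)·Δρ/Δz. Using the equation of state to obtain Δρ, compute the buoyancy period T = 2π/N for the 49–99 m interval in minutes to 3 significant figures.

ΔT = +2.0 K, ΔS = +2.31 psu (deep − shallow).
Δρ/ρ₀ = −αΔT + βΔS = -5.00 × 10⁻⁴ + 1.6401 × 10⁻³ = 1.1401 × 10⁻³, so Δρ ≈ 1.170 kg m⁻³.
N² = (g/ρ₀)·Δρ/Δz = g·(Δρ/ρ₀)/Δz = 9.81 × 1.1401 × 10⁻³ / 50 = 2.2369 × 10⁻⁴ s⁻².
N = √(2.2369 × 10⁻⁴) = 0.014956 rad s⁻¹ → T = 2π/N = 420.11 s = 7.0018 min ≈ 7.00 min.

7.00 min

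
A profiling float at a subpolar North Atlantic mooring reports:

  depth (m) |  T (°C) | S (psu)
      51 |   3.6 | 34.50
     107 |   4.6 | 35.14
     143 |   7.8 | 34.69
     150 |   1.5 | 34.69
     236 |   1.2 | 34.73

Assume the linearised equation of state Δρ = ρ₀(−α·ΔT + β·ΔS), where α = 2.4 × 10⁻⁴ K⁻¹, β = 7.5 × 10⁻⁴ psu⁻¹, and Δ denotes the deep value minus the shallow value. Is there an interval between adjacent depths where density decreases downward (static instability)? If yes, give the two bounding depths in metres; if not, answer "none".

Evaluate Δρ/ρ₀ = −αΔT + βΔS across each adjacent pair:
  51–107 m: −αΔT+βΔS = −(2.4 × 10⁻⁴)(+1.0)+(7.5 × 10⁻⁴)(+0.64) = 2.4 × 10⁻⁴ → stable
  107–143 m: −αΔT+βΔS = −(2.4 × 10⁻⁴)(+3.2)+(7.5 × 10⁻⁴)(-0.45) = -1.1 × 10⁻³ → UNSTABLE
  143–150 m: −αΔT+βΔS = −(2.4 × 10⁻⁴)(-6.3)+(7.5 × 10⁻⁴)(+0.00) = 1.5 × 10⁻³ → stable
  150–236 m: −αΔT+βΔS = −(2.4 × 10⁻⁴)(-0.3)+(7.5 × 10⁻⁴)(+0.04) = 1.0 × 10⁻⁴ → stable
The 107–143 m interval has Δρ < 0: lighter water underlies denser water.

107–143 m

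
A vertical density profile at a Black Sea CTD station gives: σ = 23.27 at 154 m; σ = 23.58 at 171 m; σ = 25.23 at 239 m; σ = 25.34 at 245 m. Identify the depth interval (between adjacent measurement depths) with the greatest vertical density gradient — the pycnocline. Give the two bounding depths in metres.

Compute the density gradient over each adjacent pair:
  154–171 m: Δρ/Δz = 0.31/17 = 0.018 kg m⁻⁴
  171–239 m: Δρ/Δz = 1.65/68 = 0.024 kg m⁻⁴
  239–245 m: Δρ/Δz = 0.11/6 = 0.018 kg m⁻⁴
The largest gradient is in the 171–239 m interval — the pycnocline.

171–239 m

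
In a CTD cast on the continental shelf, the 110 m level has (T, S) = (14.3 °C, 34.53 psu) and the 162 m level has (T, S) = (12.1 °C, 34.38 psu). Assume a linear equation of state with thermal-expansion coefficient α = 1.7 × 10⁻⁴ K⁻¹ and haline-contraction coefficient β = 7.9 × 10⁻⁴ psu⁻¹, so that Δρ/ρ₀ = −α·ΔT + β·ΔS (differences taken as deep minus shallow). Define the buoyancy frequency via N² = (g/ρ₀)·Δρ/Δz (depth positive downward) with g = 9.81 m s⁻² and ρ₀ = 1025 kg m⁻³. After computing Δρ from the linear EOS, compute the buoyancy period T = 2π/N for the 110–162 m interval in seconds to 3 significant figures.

ΔT = -2.2 K, ΔS = -0.15 psu (deep − shallow).
Δρ/ρ₀ = −αΔT + βΔS = 3.74 × 10⁻⁴ − 1.185 × 10⁻⁴ = 2.555 × 10⁻⁴, so Δρ ≈ 0.2619 kg m⁻³.
N² = (g/ρ₀)·Δρ/Δz = g·(Δρ/ρ₀)/Δz = 9.81 × 2.555 × 10⁻⁴ / 52 = 4.8201 × 10⁻⁵ s⁻².
N = √(4.8201 × 10⁻⁵) = 6.9427 × 10⁻³ rad s⁻¹ → T = 2π/N = 905.01 s ≈ 905 s.

905 s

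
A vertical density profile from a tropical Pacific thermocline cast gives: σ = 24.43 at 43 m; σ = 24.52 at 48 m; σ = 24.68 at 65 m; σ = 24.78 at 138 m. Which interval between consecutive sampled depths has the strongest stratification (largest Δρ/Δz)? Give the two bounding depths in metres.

Compute the density gradient over each adjacent pair:
  43–48 m: Δρ/Δz = 0.09/5 = 0.018 kg m⁻⁴
  48–65 m: Δρ/Δz = 0.16/17 = 9.4 × 10⁻³ kg m⁻⁴
  65–138 m: Δρ/Δz = 0.10/73 = 1.4 × 10⁻³ kg m⁻⁴
The largest gradient is in the 43–48 m interval — the pycnocline.

43–48 m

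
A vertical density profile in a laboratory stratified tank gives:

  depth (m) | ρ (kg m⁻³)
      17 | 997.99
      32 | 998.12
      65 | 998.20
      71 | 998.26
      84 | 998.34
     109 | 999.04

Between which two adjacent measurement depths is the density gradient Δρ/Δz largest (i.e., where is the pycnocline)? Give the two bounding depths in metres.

Compute the density gradient over each adjacent pair:
  17–32 m: Δρ/Δz = 0.13/15 = 8.7 × 10⁻³ kg m⁻⁴
  32–65 m: Δρ/Δz = 0.08/33 = 2.4 × 10⁻³ kg m⁻⁴
  65–71 m: Δρ/Δz = 0.06/6 = 0.010 kg m⁻⁴
  71–84 m: Δρ/Δz = 0.08/13 = 6.2 × 10⁻³ kg m⁻⁴
  84–109 m: Δρ/Δz = 0.70/25 = 0.028 kg m⁻⁴
The largest gradient is in the 84–109 m interval — the pycnocline.

84–109 m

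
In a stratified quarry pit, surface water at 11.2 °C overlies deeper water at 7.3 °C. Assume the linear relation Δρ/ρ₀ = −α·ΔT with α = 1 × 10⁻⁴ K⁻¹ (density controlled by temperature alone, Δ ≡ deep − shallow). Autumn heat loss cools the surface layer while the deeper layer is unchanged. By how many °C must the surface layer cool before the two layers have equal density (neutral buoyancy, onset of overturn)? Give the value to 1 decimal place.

With temperature the only control, equal density requires T_surf′ = T_deep.
T_surf′ = 7.3 °C.
Cooling required: 11.2 − 7.3 = 3.9 °C.

3.9 °C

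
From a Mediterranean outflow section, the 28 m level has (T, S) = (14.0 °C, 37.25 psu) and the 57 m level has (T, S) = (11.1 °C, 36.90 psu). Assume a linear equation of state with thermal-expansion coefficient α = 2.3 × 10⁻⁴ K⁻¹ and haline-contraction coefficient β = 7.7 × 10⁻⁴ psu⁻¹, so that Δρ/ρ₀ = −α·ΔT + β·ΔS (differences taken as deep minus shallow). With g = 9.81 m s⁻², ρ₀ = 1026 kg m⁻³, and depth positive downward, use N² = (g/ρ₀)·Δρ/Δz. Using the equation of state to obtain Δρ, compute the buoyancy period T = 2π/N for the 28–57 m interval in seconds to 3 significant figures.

542 s

ΔT = -2.9 K, ΔS = -0.35 psu (deep − shallow).
Δρ/ρ₀ = −αΔT + βΔS = 6.67 × 10⁻⁴ − 2.695 × 10⁻⁴ = 3.975 × 10⁻⁴, so Δρ ≈ 0.4078 kg m⁻³.
N² = (g/ρ₀)·Δρ/Δz = g·(Δρ/ρ₀)/Δz = 9.81 × 3.975 × 10⁻⁴ / 29 = 1.3446 × 10⁻⁴ s⁻².
N = √(1.3446 × 10⁻⁴) = 0.011596 rad s⁻¹ → T = 2π/N = 541.84 s ≈ 542 s.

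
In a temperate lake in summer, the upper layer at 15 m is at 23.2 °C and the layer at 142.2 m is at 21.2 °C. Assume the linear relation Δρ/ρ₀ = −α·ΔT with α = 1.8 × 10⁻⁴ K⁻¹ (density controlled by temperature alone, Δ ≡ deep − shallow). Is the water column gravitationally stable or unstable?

stable

ΔT = 21.2 − 23.2 = -2.0 K, so Δρ/ρ₀ = −αΔT = 3.60 × 10⁻⁴.
Δρ/ρ₀ > 0, so Δρ > 0: deeper water is denser → statically stable.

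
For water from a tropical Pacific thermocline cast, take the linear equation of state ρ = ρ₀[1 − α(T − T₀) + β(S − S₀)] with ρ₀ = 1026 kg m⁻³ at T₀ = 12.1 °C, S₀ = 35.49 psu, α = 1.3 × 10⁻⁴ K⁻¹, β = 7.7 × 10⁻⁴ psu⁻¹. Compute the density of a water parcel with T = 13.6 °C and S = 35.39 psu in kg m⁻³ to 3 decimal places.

T − T₀ = +1.5 K, S − S₀ = -0.10 psu.
Bracket = 1 − α·(+1.5) + β·(-0.10) = 1 + (-2.72 × 10⁻⁴) = 0.9997280.
ρ = 1026 × 0.9997280 = 1025.721 kg m⁻³.

1025.721 kg m⁻³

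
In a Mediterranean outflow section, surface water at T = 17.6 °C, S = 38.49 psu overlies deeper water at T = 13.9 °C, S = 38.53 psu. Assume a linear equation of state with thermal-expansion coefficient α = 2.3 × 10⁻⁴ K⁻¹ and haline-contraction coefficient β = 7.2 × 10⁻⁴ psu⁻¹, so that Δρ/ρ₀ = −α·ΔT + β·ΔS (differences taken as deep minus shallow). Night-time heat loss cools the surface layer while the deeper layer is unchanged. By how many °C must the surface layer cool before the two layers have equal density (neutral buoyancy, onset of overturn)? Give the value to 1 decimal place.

3.8 °C

Neutral buoyancy requires Δρ = 0, i.e. −α(T_deep − T_surf′) + β(S_deep − S_surf) = 0.
T_surf′ = T_deep − (β/α)·ΔS = 13.9 − (7.2 × 10⁻⁴/2.3 × 10⁻⁴)·(+0.04) = 13.775 °C.
Cooling required: 17.6 − (13.775) = 3.825 °C.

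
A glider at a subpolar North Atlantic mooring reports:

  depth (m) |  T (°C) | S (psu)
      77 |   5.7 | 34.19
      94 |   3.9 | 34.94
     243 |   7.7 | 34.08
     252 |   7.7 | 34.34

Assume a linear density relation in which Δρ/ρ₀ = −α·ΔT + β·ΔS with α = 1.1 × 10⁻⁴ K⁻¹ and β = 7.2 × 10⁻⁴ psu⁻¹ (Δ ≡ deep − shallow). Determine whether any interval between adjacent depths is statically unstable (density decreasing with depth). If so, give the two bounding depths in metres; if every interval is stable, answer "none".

Evaluate Δρ/ρ₀ = −αΔT + βΔS across each adjacent pair:
  77–94 m: −αΔT+βΔS = −(1.1 × 10⁻⁴)(-1.8)+(7.2 × 10⁻⁴)(+0.75) = 7.4 × 10⁻⁴ → stable
  94–243 m: −αΔT+βΔS = −(1.1 × 10⁻⁴)(+3.8)+(7.2 × 10⁻⁴)(-0.86) = -1.0 × 10⁻³ → UNSTABLE
  243–252 m: −αΔT+βΔS = −(1.1 × 10⁻⁴)(+0.0)+(7.2 × 10⁻⁴)(+0.26) = 1.9 × 10⁻⁴ → stable
The 94–243 m interval has Δρ < 0: lighter water underlies denser water.

94–243 m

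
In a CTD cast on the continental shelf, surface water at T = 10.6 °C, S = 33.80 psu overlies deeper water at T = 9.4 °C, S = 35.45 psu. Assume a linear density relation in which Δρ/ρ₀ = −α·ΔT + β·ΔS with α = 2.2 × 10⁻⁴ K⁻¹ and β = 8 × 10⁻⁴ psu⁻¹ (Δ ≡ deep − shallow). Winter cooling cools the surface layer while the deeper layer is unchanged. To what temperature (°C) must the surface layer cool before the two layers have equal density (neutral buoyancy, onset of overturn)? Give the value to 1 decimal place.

Neutral buoyancy requires Δρ = 0, i.e. −α(T_deep − T_surf′) + β(S_deep − S_surf) = 0.
T_surf′ = T_deep − (β/α)·ΔS = 9.4 − (8 × 10⁻⁴/2.2 × 10⁻⁴)·(+1.65) = 3.400 °C.
Cooling required: 10.6 − (3.400) = 7.200 °C.

3.4 °C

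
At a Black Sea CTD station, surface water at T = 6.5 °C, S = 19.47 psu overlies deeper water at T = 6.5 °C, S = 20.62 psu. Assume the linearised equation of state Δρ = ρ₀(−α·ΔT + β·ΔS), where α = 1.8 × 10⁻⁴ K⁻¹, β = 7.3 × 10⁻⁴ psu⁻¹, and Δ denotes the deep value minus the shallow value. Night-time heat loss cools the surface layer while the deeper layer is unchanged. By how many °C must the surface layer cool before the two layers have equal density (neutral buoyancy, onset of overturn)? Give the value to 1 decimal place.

4.7 °C

Neutral buoyancy requires Δρ = 0, i.e. −α(T_deep − T_surf′) + β(S_deep − S_surf) = 0.
T_surf′ = T_deep − (β/α)·ΔS = 6.5 − (7.3 × 10⁻⁴/1.8 × 10⁻⁴)·(+1.15) = 1.836 °C.
Cooling required: 6.5 − (1.836) = 4.664 °C.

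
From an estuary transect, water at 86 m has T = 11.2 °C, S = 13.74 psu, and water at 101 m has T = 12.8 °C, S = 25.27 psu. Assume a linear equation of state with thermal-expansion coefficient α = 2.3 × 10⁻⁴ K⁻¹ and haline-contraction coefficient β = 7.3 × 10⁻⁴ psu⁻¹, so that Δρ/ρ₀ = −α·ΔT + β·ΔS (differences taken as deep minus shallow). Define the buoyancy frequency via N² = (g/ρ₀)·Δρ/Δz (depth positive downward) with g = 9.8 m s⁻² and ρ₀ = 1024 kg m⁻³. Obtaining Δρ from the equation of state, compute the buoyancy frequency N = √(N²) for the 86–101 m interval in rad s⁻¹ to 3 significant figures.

ΔT = +1.6 K, ΔS = +11.53 psu (deep − shallow).
Δρ/ρ₀ = −αΔT + βΔS = -3.68 × 10⁻⁴ + 8.4169 × 10⁻³ = 8.0489 × 10⁻³, so Δρ ≈ 8.242 kg m⁻³.
N² = (g/ρ₀)·Δρ/Δz = g·(Δρ/ρ₀)/Δz = 9.8 × 8.0489 × 10⁻³ / 15 = 5.2586 × 10⁻³ s⁻².
N = √(5.2586 × 10⁻³) = 0.072516 rad s⁻¹ ≈ 0.0725 rad s⁻¹.

0.0725 rad s⁻¹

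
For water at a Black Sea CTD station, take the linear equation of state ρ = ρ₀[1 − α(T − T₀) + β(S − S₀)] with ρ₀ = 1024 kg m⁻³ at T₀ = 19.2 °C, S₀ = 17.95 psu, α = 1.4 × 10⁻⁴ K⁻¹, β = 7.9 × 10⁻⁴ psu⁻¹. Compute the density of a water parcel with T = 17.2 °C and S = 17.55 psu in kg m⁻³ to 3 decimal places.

1023.963 kg m⁻³

T − T₀ = -2.0 K, S − S₀ = -0.40 psu.
Bracket = 1 − α·(-2.0) + β·(-0.40) = 1 + (-3.60 × 10⁻⁵) = 0.9999640.
ρ = 1024 × 0.9999640 = 1023.963 kg m⁻³.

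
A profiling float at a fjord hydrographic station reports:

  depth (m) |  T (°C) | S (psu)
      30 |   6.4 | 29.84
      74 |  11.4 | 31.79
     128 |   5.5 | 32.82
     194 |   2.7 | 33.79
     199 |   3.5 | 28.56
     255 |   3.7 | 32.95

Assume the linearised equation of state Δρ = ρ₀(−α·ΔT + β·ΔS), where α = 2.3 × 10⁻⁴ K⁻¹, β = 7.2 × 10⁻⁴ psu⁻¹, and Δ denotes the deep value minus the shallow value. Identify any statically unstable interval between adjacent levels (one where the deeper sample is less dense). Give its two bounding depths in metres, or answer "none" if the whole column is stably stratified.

194–199 m

Evaluate Δρ/ρ₀ = −αΔT + βΔS across each adjacent pair:
  30–74 m: −αΔT+βΔS = −(2.3 × 10⁻⁴)(+5.0)+(7.2 × 10⁻⁴)(+1.95) = 2.5 × 10⁻⁴ → stable
  74–128 m: −αΔT+βΔS = −(2.3 × 10⁻⁴)(-5.9)+(7.2 × 10⁻⁴)(+1.03) = 2.1 × 10⁻³ → stable
  128–194 m: −αΔT+βΔS = −(2.3 × 10⁻⁴)(-2.8)+(7.2 × 10⁻⁴)(+0.97) = 1.3 × 10⁻³ → stable
  194–199 m: −αΔT+βΔS = −(2.3 × 10⁻⁴)(+0.8)+(7.2 × 10⁻⁴)(-5.23) = -3.9 × 10⁻³ → UNSTABLE
  199–255 m: −αΔT+βΔS = −(2.3 × 10⁻⁴)(+0.2)+(7.2 × 10⁻⁴)(+4.39) = 3.1 × 10⁻³ → stable
The 194–199 m interval has Δρ < 0: lighter water underlies denser water.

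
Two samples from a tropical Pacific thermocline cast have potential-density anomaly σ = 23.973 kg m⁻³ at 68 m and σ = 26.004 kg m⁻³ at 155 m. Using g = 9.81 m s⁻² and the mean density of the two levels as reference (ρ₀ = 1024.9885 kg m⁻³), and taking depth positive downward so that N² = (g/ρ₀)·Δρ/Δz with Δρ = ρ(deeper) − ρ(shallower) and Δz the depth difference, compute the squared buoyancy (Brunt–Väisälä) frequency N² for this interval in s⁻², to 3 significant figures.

2.23 × 10⁻⁴ s⁻²

Δρ = 1026.004 − 1023.973 = 2.031 kg m⁻³ over Δz = 155 − 68 = 87 m.
N² = (9.81/1024.9885) × (2.031/87) = 2.2343 × 10⁻⁴ s⁻² ≈ 2.23 × 10⁻⁴ s⁻².
A positive N² confirms static stability across the interval.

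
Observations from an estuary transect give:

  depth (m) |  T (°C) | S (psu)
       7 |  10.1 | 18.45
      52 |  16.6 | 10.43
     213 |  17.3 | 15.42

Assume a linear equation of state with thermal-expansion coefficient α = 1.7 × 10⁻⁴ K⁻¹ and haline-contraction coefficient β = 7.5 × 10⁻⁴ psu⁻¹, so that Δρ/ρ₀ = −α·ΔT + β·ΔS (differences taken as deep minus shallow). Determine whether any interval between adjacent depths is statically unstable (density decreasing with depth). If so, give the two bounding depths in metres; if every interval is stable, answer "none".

Evaluate Δρ/ρ₀ = −αΔT + βΔS across each adjacent pair:
  7–52 m: −αΔT+βΔS = −(1.7 × 10⁻⁴)(+6.5)+(7.5 × 10⁻⁴)(-8.02) = -7.1 × 10⁻³ → UNSTABLE
  52–213 m: −αΔT+βΔS = −(1.7 × 10⁻⁴)(+0.7)+(7.5 × 10⁻⁴)(+4.99) = 3.6 × 10⁻³ → stable
The 7–52 m interval has Δρ < 0: lighter water underlies denser water.

7–52 m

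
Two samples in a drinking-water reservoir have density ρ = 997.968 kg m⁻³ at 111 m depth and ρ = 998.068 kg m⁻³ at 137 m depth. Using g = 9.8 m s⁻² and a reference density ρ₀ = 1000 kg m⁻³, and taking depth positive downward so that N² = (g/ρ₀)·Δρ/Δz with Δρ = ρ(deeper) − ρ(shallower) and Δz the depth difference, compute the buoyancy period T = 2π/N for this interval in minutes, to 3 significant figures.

17.1 min

Δρ = 998.068 − 997.968 = 0.100 kg m⁻³ over Δz = 137 − 111 = 26 m.
N² = (9.8/1000) × (0.100/26) = 3.7692 × 10⁻⁵ s⁻².
N = √(3.7692 × 10⁻⁵) = 6.1394 × 10⁻³ rad s⁻¹, so T = 2π/N = 1.0234 × 10³ s = 17.057 min ≈ 17.1 min.
N² > 0, so the interval is statically stable.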